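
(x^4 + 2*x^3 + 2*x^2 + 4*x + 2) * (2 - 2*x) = -2*x^5 - 2*x^4 - 4*x^2 + 4*x + 4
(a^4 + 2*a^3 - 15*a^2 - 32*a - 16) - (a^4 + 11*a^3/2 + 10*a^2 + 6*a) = -7*a^3/2 - 25*a^2 - 38*a - 16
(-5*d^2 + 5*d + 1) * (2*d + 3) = -10*d^3 - 5*d^2 + 17*d + 3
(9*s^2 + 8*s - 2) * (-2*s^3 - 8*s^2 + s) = -18*s^5 - 88*s^4 - 51*s^3 + 24*s^2 - 2*s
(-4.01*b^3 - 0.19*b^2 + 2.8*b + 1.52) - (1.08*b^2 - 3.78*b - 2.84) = -4.01*b^3 - 1.27*b^2 + 6.58*b + 4.36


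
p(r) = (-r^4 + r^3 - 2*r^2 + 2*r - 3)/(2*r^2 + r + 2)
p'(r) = (-4*r - 1)*(-r^4 + r^3 - 2*r^2 + 2*r - 3)/(2*r^2 + r + 2)^2 + (-4*r^3 + 3*r^2 - 4*r + 2)/(2*r^2 + r + 2)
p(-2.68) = -6.84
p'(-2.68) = 3.27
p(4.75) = -8.49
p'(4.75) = -4.01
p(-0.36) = -2.13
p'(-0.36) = 1.62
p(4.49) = -7.48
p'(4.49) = -3.75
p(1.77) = -1.00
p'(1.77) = -0.98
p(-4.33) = -13.70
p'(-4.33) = 5.02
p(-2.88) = -7.51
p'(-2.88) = 3.50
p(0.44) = -0.87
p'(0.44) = 1.02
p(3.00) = -3.00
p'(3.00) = -2.26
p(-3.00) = -7.94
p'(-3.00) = 3.63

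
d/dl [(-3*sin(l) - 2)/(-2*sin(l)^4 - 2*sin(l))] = -(9*sin(l)^4 + 8*sin(l)^3 + 2)*cos(l)/(2*(sin(l)^6 + 2*sin(l)^3 + 1)*sin(l)^2)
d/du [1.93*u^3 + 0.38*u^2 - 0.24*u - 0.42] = 5.79*u^2 + 0.76*u - 0.24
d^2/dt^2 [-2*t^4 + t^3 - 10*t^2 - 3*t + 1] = -24*t^2 + 6*t - 20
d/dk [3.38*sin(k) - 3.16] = 3.38*cos(k)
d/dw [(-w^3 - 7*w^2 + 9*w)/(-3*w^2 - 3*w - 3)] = (w^4 + 2*w^3 + 19*w^2 + 14*w - 9)/(3*(w^4 + 2*w^3 + 3*w^2 + 2*w + 1))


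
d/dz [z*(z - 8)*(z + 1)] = 3*z^2 - 14*z - 8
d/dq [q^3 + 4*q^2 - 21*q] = 3*q^2 + 8*q - 21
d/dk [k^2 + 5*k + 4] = 2*k + 5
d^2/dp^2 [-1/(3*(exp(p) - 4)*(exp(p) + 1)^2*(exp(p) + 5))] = (-16*exp(5*p) - 37*exp(4*p) + 213*exp(3*p) + 133*exp(2*p) - 1721*exp(p) + 780)*exp(p)/(3*(exp(10*p) + 7*exp(9*p) - 39*exp(8*p) - 325*exp(7*p) + 335*exp(6*p) + 4821*exp(5*p) + 3107*exp(4*p) - 20359*exp(3*p) - 42060*exp(2*p) - 30800*exp(p) - 8000))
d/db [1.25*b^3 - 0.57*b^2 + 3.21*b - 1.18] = 3.75*b^2 - 1.14*b + 3.21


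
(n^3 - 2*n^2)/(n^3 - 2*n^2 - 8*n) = n*(2 - n)/(-n^2 + 2*n + 8)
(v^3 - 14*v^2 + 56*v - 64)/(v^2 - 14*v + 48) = (v^2 - 6*v + 8)/(v - 6)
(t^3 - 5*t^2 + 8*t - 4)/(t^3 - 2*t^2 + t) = (t^2 - 4*t + 4)/(t*(t - 1))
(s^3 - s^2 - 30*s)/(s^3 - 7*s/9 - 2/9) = 9*s*(-s^2 + s + 30)/(-9*s^3 + 7*s + 2)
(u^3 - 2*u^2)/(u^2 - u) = u*(u - 2)/(u - 1)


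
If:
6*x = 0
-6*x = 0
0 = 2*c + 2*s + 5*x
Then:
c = -s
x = 0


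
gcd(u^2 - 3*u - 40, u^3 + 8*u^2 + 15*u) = u + 5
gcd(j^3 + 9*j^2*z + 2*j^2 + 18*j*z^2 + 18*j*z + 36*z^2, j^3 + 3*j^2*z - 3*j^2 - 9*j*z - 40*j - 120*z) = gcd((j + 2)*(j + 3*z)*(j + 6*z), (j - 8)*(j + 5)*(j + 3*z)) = j + 3*z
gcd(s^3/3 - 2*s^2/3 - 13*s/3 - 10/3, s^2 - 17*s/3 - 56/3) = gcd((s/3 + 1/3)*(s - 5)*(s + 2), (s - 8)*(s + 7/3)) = 1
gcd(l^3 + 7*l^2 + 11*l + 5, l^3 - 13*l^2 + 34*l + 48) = l + 1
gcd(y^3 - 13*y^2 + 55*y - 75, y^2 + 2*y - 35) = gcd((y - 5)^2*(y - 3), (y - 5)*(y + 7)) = y - 5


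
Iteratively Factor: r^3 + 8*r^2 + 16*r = (r + 4)*(r^2 + 4*r) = r*(r + 4)*(r + 4)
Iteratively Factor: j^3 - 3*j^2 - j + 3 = (j - 1)*(j^2 - 2*j - 3) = (j - 3)*(j - 1)*(j + 1)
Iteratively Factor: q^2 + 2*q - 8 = (q - 2)*(q + 4)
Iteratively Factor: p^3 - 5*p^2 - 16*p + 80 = (p + 4)*(p^2 - 9*p + 20) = (p - 4)*(p + 4)*(p - 5)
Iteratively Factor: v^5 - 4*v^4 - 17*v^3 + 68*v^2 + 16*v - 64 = (v - 4)*(v^4 - 17*v^2 + 16) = (v - 4)*(v - 1)*(v^3 + v^2 - 16*v - 16) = (v - 4)*(v - 1)*(v + 4)*(v^2 - 3*v - 4) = (v - 4)^2*(v - 1)*(v + 4)*(v + 1)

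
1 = 1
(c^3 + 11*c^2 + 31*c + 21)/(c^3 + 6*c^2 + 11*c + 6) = (c + 7)/(c + 2)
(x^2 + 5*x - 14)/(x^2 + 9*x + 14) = (x - 2)/(x + 2)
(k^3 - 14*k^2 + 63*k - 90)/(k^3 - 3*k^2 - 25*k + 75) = (k - 6)/(k + 5)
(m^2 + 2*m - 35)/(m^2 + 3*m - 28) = (m - 5)/(m - 4)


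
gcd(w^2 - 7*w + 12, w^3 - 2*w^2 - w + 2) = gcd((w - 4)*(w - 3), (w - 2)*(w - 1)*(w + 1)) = 1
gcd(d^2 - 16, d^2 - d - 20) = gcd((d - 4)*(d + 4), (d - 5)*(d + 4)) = d + 4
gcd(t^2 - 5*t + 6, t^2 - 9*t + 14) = t - 2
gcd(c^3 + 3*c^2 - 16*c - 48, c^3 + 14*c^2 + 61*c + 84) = c^2 + 7*c + 12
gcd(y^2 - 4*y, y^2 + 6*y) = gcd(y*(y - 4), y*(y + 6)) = y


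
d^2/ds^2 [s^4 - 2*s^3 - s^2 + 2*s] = 12*s^2 - 12*s - 2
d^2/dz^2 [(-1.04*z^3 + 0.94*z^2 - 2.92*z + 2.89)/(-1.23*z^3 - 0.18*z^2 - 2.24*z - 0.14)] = (3.5527136788005e-15*z^7 - 3.304764*z^6 + 9.31356*z^5 - 35.198172*z^4 - 12.730328*z^3 - 52.27188*z^2 - 4.32474*z - 30.724344)/(1.860867*z^9 + 0.816966*z^8 + 10.286244*z^7 + 3.616866*z^6 + 18.918648*z^5 + 5.03748*z^4 + 11.650436*z^3 + 2.117976*z^2 + 0.131712*z + 0.002744)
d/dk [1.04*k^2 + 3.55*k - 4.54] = 2.08*k + 3.55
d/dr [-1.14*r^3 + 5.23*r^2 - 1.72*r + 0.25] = -3.42*r^2 + 10.46*r - 1.72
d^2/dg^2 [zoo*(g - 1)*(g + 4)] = nan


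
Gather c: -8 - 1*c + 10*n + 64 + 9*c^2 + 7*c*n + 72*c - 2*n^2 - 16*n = 9*c^2 + c*(7*n + 71) - 2*n^2 - 6*n + 56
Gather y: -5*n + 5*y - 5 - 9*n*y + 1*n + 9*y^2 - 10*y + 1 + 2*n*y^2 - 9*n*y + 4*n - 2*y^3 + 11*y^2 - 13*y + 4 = -2*y^3 + y^2*(2*n + 20) + y*(-18*n - 18)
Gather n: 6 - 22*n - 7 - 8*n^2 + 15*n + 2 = -8*n^2 - 7*n + 1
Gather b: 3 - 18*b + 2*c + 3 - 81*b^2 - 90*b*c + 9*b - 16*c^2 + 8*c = -81*b^2 + b*(-90*c - 9) - 16*c^2 + 10*c + 6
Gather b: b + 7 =b + 7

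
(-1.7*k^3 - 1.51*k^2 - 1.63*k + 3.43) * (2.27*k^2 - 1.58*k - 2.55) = -3.859*k^5 - 0.7417*k^4 + 3.0207*k^3 + 14.212*k^2 - 1.2629*k - 8.7465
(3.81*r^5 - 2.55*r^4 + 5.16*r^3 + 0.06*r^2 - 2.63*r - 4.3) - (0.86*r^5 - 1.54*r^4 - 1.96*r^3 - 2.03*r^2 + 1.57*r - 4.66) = 2.95*r^5 - 1.01*r^4 + 7.12*r^3 + 2.09*r^2 - 4.2*r + 0.36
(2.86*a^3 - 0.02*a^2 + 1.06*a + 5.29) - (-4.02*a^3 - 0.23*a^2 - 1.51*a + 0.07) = 6.88*a^3 + 0.21*a^2 + 2.57*a + 5.22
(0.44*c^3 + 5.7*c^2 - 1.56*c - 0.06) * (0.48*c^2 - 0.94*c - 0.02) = 0.2112*c^5 + 2.3224*c^4 - 6.1156*c^3 + 1.3236*c^2 + 0.0876*c + 0.0012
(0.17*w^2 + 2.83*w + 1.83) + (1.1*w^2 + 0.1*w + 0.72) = 1.27*w^2 + 2.93*w + 2.55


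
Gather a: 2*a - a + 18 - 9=a + 9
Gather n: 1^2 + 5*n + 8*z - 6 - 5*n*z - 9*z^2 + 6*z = n*(5 - 5*z) - 9*z^2 + 14*z - 5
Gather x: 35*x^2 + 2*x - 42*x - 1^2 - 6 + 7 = 35*x^2 - 40*x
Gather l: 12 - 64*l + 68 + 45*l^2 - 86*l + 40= 45*l^2 - 150*l + 120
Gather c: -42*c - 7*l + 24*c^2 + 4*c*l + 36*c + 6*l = 24*c^2 + c*(4*l - 6) - l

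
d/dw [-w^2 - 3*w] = -2*w - 3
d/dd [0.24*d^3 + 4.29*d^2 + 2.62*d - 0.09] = 0.72*d^2 + 8.58*d + 2.62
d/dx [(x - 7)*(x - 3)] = 2*x - 10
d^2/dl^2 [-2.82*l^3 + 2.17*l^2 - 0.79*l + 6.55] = 4.34 - 16.92*l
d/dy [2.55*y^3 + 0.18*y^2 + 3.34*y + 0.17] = 7.65*y^2 + 0.36*y + 3.34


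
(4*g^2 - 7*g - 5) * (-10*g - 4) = -40*g^3 + 54*g^2 + 78*g + 20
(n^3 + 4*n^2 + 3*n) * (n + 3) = n^4 + 7*n^3 + 15*n^2 + 9*n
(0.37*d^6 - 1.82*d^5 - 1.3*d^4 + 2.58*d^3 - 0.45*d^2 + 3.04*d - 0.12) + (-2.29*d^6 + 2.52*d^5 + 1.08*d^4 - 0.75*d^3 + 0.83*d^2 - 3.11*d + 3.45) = -1.92*d^6 + 0.7*d^5 - 0.22*d^4 + 1.83*d^3 + 0.38*d^2 - 0.0699999999999998*d + 3.33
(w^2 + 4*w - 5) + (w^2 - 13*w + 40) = 2*w^2 - 9*w + 35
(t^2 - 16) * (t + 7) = t^3 + 7*t^2 - 16*t - 112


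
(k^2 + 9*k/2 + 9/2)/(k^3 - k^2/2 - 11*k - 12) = (k + 3)/(k^2 - 2*k - 8)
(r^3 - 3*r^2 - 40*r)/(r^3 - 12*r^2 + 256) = r*(r + 5)/(r^2 - 4*r - 32)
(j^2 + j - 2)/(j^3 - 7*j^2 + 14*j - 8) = (j + 2)/(j^2 - 6*j + 8)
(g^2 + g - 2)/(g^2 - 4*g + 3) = (g + 2)/(g - 3)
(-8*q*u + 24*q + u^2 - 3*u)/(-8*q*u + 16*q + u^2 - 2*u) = (u - 3)/(u - 2)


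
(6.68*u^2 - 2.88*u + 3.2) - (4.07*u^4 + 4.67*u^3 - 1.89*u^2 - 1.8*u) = -4.07*u^4 - 4.67*u^3 + 8.57*u^2 - 1.08*u + 3.2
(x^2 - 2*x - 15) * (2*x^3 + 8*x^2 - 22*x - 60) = 2*x^5 + 4*x^4 - 68*x^3 - 136*x^2 + 450*x + 900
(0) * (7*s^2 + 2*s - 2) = 0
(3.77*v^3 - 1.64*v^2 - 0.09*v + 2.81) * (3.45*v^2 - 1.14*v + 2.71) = 13.0065*v^5 - 9.9558*v^4 + 11.7758*v^3 + 5.3527*v^2 - 3.4473*v + 7.6151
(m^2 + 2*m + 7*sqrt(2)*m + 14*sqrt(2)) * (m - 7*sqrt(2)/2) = m^3 + 2*m^2 + 7*sqrt(2)*m^2/2 - 49*m + 7*sqrt(2)*m - 98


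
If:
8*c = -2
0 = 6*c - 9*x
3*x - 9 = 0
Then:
No Solution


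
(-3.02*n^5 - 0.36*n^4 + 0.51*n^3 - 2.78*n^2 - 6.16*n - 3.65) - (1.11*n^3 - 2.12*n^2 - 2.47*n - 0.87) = -3.02*n^5 - 0.36*n^4 - 0.6*n^3 - 0.66*n^2 - 3.69*n - 2.78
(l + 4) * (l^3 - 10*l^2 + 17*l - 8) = l^4 - 6*l^3 - 23*l^2 + 60*l - 32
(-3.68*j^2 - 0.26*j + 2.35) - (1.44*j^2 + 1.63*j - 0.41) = -5.12*j^2 - 1.89*j + 2.76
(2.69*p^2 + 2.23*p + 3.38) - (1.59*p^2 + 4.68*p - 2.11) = 1.1*p^2 - 2.45*p + 5.49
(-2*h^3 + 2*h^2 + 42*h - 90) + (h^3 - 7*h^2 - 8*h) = -h^3 - 5*h^2 + 34*h - 90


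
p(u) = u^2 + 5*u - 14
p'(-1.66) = 1.68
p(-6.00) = -8.00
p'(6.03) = 17.06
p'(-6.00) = -7.00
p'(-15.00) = -25.00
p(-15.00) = 136.00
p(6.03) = 52.51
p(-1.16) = -18.45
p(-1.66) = -19.54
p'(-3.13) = -1.26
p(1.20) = -6.56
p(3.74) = 18.69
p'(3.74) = 12.48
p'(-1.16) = 2.68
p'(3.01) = 11.02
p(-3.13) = -19.85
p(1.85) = -1.33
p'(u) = 2*u + 5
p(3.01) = 10.11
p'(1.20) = 7.40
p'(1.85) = 8.70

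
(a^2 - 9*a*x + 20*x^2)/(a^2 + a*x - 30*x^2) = (a - 4*x)/(a + 6*x)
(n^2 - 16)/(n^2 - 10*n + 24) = (n + 4)/(n - 6)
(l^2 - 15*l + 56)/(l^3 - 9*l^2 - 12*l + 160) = (l - 7)/(l^2 - l - 20)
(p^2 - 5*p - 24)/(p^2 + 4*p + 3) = (p - 8)/(p + 1)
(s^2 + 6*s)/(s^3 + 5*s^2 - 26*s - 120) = s/(s^2 - s - 20)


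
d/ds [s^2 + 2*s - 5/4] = 2*s + 2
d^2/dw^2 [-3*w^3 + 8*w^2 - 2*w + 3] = 16 - 18*w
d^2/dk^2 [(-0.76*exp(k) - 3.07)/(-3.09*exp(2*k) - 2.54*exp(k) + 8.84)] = (7.256556*exp(4*k) + 111.285732*exp(3*k) + 196.844742*exp(2*k) + 372.306716*exp(k) + 128.323208)*exp(k)/(29.503629*exp(6*k) + 72.756522*exp(5*k) - 193.40928*exp(4*k) - 399.90268*exp(3*k) + 553.31328*exp(2*k) + 595.469472*exp(k) - 690.807104)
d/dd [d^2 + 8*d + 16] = 2*d + 8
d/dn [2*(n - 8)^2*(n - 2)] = 6*(n - 8)*(n - 4)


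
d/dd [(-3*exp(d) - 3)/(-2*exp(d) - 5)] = 9*exp(d)/(2*exp(d) + 5)^2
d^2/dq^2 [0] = 0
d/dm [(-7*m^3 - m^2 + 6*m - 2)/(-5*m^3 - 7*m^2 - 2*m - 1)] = (44*m^4 + 88*m^3 + 35*m^2 - 26*m - 10)/(25*m^6 + 70*m^5 + 69*m^4 + 38*m^3 + 18*m^2 + 4*m + 1)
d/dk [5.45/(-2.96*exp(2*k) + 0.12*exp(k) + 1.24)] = (32.264*exp(k) - 0.654)*exp(k)/(-2.96*exp(2*k) + 0.12*exp(k) + 1.24)^2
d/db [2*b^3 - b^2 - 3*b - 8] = 6*b^2 - 2*b - 3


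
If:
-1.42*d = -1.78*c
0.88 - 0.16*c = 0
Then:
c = 5.50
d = 6.89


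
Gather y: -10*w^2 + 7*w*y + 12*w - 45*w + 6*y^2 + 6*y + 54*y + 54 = -10*w^2 - 33*w + 6*y^2 + y*(7*w + 60) + 54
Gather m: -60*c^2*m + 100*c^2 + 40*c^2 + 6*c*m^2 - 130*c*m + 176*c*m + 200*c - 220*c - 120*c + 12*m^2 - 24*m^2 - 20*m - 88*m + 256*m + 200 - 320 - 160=140*c^2 - 140*c + m^2*(6*c - 12) + m*(-60*c^2 + 46*c + 148) - 280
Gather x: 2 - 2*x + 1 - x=3 - 3*x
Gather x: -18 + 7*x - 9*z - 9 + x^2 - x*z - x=x^2 + x*(6 - z) - 9*z - 27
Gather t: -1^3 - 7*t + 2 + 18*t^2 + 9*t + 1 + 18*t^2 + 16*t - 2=36*t^2 + 18*t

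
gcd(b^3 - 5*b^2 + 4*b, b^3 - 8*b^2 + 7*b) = b^2 - b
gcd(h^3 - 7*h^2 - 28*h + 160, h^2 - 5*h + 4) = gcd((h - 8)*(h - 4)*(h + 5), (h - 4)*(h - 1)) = h - 4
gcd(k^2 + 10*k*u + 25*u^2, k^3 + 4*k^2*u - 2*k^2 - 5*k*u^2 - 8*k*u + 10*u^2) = k + 5*u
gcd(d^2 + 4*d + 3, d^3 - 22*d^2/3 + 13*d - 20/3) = 1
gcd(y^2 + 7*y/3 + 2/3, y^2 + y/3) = y + 1/3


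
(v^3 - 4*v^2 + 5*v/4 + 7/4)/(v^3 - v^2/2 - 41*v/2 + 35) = (2*v^2 - v - 1)/(2*(v^2 + 3*v - 10))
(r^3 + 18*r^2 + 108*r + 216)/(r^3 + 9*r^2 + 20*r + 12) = (r^2 + 12*r + 36)/(r^2 + 3*r + 2)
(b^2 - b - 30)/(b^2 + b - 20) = (b - 6)/(b - 4)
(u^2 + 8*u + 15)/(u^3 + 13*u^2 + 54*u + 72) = (u + 5)/(u^2 + 10*u + 24)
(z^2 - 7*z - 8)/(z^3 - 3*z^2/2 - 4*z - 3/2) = 2*(z - 8)/(2*z^2 - 5*z - 3)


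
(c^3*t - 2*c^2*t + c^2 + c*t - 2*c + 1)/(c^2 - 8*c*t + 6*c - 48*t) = (c^3*t - 2*c^2*t + c^2 + c*t - 2*c + 1)/(c^2 - 8*c*t + 6*c - 48*t)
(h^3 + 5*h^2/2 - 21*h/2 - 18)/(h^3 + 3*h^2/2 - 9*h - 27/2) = (h + 4)/(h + 3)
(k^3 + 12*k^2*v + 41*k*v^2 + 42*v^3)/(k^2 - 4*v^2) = (-k^2 - 10*k*v - 21*v^2)/(-k + 2*v)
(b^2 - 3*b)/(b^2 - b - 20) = b*(3 - b)/(-b^2 + b + 20)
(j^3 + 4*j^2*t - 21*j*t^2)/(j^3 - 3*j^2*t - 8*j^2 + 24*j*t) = (j + 7*t)/(j - 8)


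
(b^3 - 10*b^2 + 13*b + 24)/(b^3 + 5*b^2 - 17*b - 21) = (b - 8)/(b + 7)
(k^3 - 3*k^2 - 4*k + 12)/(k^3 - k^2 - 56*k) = (-k^3 + 3*k^2 + 4*k - 12)/(k*(-k^2 + k + 56))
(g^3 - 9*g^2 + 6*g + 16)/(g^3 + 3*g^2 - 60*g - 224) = (g^2 - g - 2)/(g^2 + 11*g + 28)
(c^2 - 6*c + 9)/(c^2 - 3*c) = (c - 3)/c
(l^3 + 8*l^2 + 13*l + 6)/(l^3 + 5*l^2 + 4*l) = (l^2 + 7*l + 6)/(l*(l + 4))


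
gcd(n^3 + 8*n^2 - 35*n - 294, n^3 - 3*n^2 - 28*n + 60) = n - 6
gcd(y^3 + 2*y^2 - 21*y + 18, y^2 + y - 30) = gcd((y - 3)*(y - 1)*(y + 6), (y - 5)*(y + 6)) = y + 6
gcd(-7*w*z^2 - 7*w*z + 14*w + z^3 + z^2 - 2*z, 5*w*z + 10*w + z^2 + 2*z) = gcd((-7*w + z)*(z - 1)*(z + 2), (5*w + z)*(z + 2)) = z + 2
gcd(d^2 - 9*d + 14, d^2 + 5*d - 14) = d - 2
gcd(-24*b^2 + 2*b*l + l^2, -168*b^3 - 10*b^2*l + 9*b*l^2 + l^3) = 24*b^2 - 2*b*l - l^2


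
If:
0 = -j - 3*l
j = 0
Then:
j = 0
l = 0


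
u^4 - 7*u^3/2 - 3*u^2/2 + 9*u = u*(u - 3)*(u - 2)*(u + 3/2)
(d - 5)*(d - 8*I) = d^2 - 5*d - 8*I*d + 40*I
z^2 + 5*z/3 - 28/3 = (z - 7/3)*(z + 4)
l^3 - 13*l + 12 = (l - 3)*(l - 1)*(l + 4)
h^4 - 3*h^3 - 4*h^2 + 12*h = h*(h - 3)*(h - 2)*(h + 2)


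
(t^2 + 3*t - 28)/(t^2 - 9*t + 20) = (t + 7)/(t - 5)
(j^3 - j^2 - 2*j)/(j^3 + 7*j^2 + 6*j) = (j - 2)/(j + 6)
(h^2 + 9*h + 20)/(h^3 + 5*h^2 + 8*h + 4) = (h^2 + 9*h + 20)/(h^3 + 5*h^2 + 8*h + 4)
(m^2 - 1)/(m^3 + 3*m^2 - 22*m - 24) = (m - 1)/(m^2 + 2*m - 24)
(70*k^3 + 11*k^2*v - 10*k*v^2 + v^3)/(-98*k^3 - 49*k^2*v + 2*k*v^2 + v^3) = (-5*k + v)/(7*k + v)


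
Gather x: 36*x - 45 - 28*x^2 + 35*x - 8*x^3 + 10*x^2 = -8*x^3 - 18*x^2 + 71*x - 45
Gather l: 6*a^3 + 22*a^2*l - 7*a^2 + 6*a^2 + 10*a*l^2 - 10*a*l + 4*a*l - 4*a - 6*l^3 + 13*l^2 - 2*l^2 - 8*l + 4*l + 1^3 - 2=6*a^3 - a^2 - 4*a - 6*l^3 + l^2*(10*a + 11) + l*(22*a^2 - 6*a - 4) - 1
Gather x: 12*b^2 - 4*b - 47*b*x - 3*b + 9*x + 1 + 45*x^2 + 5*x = 12*b^2 - 7*b + 45*x^2 + x*(14 - 47*b) + 1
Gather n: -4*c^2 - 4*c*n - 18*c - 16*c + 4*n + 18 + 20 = -4*c^2 - 34*c + n*(4 - 4*c) + 38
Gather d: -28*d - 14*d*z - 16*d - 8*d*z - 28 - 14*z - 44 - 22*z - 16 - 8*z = d*(-22*z - 44) - 44*z - 88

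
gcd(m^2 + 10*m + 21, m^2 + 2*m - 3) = m + 3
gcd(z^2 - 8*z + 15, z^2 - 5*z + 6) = z - 3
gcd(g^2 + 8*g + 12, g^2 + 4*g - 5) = 1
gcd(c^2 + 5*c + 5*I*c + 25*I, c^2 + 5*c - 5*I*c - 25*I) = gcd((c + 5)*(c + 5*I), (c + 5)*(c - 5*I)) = c + 5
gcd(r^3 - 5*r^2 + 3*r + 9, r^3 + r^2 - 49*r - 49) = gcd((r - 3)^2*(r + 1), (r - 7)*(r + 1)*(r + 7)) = r + 1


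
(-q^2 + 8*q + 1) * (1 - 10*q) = 10*q^3 - 81*q^2 - 2*q + 1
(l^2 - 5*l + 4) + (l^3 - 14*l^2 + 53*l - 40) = l^3 - 13*l^2 + 48*l - 36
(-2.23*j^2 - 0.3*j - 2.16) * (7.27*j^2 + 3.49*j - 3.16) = -16.2121*j^4 - 9.9637*j^3 - 9.7034*j^2 - 6.5904*j + 6.8256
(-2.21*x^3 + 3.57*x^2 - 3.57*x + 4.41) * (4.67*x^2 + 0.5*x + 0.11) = -10.3207*x^5 + 15.5669*x^4 - 15.13*x^3 + 19.2024*x^2 + 1.8123*x + 0.4851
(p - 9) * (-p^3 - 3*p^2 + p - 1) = -p^4 + 6*p^3 + 28*p^2 - 10*p + 9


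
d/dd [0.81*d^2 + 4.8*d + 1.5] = 1.62*d + 4.8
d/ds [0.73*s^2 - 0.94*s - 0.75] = 1.46*s - 0.94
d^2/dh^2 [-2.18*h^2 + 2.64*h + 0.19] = -4.36000000000000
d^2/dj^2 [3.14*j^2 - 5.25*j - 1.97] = 6.28000000000000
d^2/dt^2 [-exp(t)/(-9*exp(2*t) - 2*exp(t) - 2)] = (81*exp(4*t) - 18*exp(3*t) - 108*exp(2*t) - 4*exp(t) + 4)*exp(t)/(729*exp(6*t) + 486*exp(5*t) + 594*exp(4*t) + 224*exp(3*t) + 132*exp(2*t) + 24*exp(t) + 8)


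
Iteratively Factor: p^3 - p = (p + 1)*(p^2 - p) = p*(p + 1)*(p - 1)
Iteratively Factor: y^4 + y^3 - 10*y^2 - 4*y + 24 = (y + 2)*(y^3 - y^2 - 8*y + 12) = (y - 2)*(y + 2)*(y^2 + y - 6) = (y - 2)^2*(y + 2)*(y + 3)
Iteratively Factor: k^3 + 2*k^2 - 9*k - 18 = (k - 3)*(k^2 + 5*k + 6) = (k - 3)*(k + 3)*(k + 2)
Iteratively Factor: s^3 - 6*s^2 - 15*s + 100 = (s - 5)*(s^2 - s - 20) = (s - 5)^2*(s + 4)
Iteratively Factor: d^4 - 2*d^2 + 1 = (d - 1)*(d^3 + d^2 - d - 1) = (d - 1)^2*(d^2 + 2*d + 1) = (d - 1)^2*(d + 1)*(d + 1)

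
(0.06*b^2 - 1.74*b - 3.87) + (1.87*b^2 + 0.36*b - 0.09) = 1.93*b^2 - 1.38*b - 3.96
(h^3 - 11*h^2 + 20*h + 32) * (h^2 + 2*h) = h^5 - 9*h^4 - 2*h^3 + 72*h^2 + 64*h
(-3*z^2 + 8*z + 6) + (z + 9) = -3*z^2 + 9*z + 15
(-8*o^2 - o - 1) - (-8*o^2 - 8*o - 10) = 7*o + 9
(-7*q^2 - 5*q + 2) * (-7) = 49*q^2 + 35*q - 14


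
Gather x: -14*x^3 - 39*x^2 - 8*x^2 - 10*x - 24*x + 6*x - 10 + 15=-14*x^3 - 47*x^2 - 28*x + 5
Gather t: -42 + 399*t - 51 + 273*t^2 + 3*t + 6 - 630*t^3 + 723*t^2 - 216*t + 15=-630*t^3 + 996*t^2 + 186*t - 72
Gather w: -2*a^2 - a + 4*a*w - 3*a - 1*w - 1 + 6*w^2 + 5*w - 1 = -2*a^2 - 4*a + 6*w^2 + w*(4*a + 4) - 2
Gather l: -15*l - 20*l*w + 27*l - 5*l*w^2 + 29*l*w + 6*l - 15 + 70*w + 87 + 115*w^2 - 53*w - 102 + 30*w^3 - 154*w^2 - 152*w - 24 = l*(-5*w^2 + 9*w + 18) + 30*w^3 - 39*w^2 - 135*w - 54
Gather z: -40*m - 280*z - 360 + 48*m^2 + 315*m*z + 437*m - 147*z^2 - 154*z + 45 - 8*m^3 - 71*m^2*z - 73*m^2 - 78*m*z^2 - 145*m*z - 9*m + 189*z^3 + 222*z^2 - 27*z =-8*m^3 - 25*m^2 + 388*m + 189*z^3 + z^2*(75 - 78*m) + z*(-71*m^2 + 170*m - 461) - 315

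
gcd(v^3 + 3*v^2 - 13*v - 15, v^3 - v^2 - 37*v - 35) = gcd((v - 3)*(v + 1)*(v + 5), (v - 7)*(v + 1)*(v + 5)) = v^2 + 6*v + 5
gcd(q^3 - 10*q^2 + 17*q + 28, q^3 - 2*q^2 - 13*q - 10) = q + 1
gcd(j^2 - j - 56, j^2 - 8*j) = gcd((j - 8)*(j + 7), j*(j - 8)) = j - 8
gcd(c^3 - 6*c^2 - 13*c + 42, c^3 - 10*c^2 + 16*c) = c - 2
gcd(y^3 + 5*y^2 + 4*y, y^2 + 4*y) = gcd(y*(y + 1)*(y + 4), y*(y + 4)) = y^2 + 4*y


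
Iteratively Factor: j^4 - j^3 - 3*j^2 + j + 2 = (j - 1)*(j^3 - 3*j - 2) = (j - 1)*(j + 1)*(j^2 - j - 2) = (j - 2)*(j - 1)*(j + 1)*(j + 1)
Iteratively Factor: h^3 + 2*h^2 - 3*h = (h + 3)*(h^2 - h) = h*(h + 3)*(h - 1)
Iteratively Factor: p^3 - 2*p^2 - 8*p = (p - 4)*(p^2 + 2*p) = p*(p - 4)*(p + 2)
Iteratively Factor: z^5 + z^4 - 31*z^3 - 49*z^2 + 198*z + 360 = (z + 4)*(z^4 - 3*z^3 - 19*z^2 + 27*z + 90) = (z + 2)*(z + 4)*(z^3 - 5*z^2 - 9*z + 45) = (z - 3)*(z + 2)*(z + 4)*(z^2 - 2*z - 15) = (z - 5)*(z - 3)*(z + 2)*(z + 4)*(z + 3)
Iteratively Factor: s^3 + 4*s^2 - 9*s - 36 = (s + 3)*(s^2 + s - 12) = (s + 3)*(s + 4)*(s - 3)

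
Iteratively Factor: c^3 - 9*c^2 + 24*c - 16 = (c - 4)*(c^2 - 5*c + 4) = (c - 4)*(c - 1)*(c - 4)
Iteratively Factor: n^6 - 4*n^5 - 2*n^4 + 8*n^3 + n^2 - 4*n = (n)*(n^5 - 4*n^4 - 2*n^3 + 8*n^2 + n - 4) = n*(n + 1)*(n^4 - 5*n^3 + 3*n^2 + 5*n - 4) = n*(n - 1)*(n + 1)*(n^3 - 4*n^2 - n + 4) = n*(n - 4)*(n - 1)*(n + 1)*(n^2 - 1) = n*(n - 4)*(n - 1)*(n + 1)^2*(n - 1)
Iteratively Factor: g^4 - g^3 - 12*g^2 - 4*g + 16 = (g + 2)*(g^3 - 3*g^2 - 6*g + 8) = (g + 2)^2*(g^2 - 5*g + 4) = (g - 1)*(g + 2)^2*(g - 4)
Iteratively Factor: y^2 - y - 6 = (y + 2)*(y - 3)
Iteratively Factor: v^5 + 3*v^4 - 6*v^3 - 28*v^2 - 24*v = (v)*(v^4 + 3*v^3 - 6*v^2 - 28*v - 24) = v*(v + 2)*(v^3 + v^2 - 8*v - 12) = v*(v - 3)*(v + 2)*(v^2 + 4*v + 4) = v*(v - 3)*(v + 2)^2*(v + 2)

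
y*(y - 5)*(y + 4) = y^3 - y^2 - 20*y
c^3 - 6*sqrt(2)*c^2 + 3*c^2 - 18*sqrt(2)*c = c*(c + 3)*(c - 6*sqrt(2))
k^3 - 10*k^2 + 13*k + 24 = (k - 8)*(k - 3)*(k + 1)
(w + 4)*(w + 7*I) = w^2 + 4*w + 7*I*w + 28*I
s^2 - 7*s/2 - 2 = (s - 4)*(s + 1/2)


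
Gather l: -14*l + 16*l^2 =16*l^2 - 14*l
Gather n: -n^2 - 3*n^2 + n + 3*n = -4*n^2 + 4*n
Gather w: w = w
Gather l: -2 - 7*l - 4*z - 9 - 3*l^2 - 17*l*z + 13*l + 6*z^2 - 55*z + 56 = -3*l^2 + l*(6 - 17*z) + 6*z^2 - 59*z + 45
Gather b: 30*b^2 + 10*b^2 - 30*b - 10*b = 40*b^2 - 40*b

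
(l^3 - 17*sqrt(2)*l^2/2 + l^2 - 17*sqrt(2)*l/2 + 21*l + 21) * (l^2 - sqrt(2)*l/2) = l^5 - 9*sqrt(2)*l^4 + l^4 - 9*sqrt(2)*l^3 + 59*l^3/2 - 21*sqrt(2)*l^2/2 + 59*l^2/2 - 21*sqrt(2)*l/2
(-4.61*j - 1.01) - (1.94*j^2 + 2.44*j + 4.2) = -1.94*j^2 - 7.05*j - 5.21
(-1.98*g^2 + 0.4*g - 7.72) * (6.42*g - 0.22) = -12.7116*g^3 + 3.0036*g^2 - 49.6504*g + 1.6984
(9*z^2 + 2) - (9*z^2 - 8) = 10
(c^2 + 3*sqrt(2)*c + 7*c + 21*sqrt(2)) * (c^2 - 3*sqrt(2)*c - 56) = c^4 + 7*c^3 - 74*c^2 - 518*c - 168*sqrt(2)*c - 1176*sqrt(2)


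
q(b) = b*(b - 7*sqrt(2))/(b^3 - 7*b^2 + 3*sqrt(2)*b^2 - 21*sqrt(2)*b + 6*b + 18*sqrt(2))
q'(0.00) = -0.39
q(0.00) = 0.00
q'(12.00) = 0.01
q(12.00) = 0.02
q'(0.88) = -23.60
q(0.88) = -2.52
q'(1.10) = -33.97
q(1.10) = 3.70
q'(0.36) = -0.87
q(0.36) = -0.21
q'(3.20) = -0.03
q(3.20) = 0.47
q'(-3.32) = -1.33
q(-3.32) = 1.18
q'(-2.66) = -0.47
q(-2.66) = 0.67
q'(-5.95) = -0.39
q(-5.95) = -0.67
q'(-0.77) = -0.19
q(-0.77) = 0.20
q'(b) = b*(b - 7*sqrt(2))*(-3*b^2 - 6*sqrt(2)*b + 14*b - 6 + 21*sqrt(2))/(b^3 - 7*b^2 + 3*sqrt(2)*b^2 - 21*sqrt(2)*b + 6*b + 18*sqrt(2))^2 + b/(b^3 - 7*b^2 + 3*sqrt(2)*b^2 - 21*sqrt(2)*b + 6*b + 18*sqrt(2)) + (b - 7*sqrt(2))/(b^3 - 7*b^2 + 3*sqrt(2)*b^2 - 21*sqrt(2)*b + 6*b + 18*sqrt(2)) = (-b^4 + 14*sqrt(2)*b^3 - 70*sqrt(2)*b^2 + 48*b^2 + 36*sqrt(2)*b - 252)/(b^6 - 14*b^5 + 6*sqrt(2)*b^5 - 84*sqrt(2)*b^4 + 79*b^4 - 336*b^3 + 366*sqrt(2)*b^3 - 504*sqrt(2)*b^2 + 1134*b^2 - 1512*b + 216*sqrt(2)*b + 648)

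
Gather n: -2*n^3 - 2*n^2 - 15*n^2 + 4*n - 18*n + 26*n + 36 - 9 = -2*n^3 - 17*n^2 + 12*n + 27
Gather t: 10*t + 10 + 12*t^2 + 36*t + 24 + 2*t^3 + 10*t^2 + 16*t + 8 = 2*t^3 + 22*t^2 + 62*t + 42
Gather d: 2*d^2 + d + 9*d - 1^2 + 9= 2*d^2 + 10*d + 8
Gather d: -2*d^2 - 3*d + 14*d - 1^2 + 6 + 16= -2*d^2 + 11*d + 21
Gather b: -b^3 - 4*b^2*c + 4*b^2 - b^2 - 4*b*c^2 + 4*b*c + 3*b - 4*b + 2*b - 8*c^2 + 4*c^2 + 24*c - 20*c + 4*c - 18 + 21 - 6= -b^3 + b^2*(3 - 4*c) + b*(-4*c^2 + 4*c + 1) - 4*c^2 + 8*c - 3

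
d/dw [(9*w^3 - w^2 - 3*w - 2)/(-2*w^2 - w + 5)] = (-18*w^4 - 18*w^3 + 130*w^2 - 18*w - 17)/(4*w^4 + 4*w^3 - 19*w^2 - 10*w + 25)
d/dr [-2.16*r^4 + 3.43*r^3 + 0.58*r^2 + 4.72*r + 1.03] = -8.64*r^3 + 10.29*r^2 + 1.16*r + 4.72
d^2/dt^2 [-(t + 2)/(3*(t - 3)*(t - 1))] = 2*(-t^3 - 6*t^2 + 33*t - 38)/(3*(t^6 - 12*t^5 + 57*t^4 - 136*t^3 + 171*t^2 - 108*t + 27))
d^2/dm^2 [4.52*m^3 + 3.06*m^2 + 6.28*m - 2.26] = 27.12*m + 6.12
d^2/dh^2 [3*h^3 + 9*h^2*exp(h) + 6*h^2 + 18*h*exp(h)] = 9*h^2*exp(h) + 54*h*exp(h) + 18*h + 54*exp(h) + 12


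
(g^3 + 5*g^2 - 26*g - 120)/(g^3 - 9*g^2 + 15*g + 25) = (g^2 + 10*g + 24)/(g^2 - 4*g - 5)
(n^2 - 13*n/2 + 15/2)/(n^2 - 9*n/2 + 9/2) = (n - 5)/(n - 3)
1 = 1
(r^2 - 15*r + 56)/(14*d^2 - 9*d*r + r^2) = (r^2 - 15*r + 56)/(14*d^2 - 9*d*r + r^2)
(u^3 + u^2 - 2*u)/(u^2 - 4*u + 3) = u*(u + 2)/(u - 3)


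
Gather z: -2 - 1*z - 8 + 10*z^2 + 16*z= 10*z^2 + 15*z - 10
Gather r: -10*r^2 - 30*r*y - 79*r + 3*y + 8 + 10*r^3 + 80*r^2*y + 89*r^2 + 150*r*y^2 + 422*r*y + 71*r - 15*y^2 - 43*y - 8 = 10*r^3 + r^2*(80*y + 79) + r*(150*y^2 + 392*y - 8) - 15*y^2 - 40*y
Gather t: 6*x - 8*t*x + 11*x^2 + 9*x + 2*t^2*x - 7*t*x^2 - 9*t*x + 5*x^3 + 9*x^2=2*t^2*x + t*(-7*x^2 - 17*x) + 5*x^3 + 20*x^2 + 15*x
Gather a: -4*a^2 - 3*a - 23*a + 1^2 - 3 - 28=-4*a^2 - 26*a - 30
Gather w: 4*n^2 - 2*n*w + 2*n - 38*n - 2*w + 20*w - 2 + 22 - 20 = 4*n^2 - 36*n + w*(18 - 2*n)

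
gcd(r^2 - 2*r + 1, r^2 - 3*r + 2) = r - 1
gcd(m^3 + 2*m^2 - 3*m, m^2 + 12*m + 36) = 1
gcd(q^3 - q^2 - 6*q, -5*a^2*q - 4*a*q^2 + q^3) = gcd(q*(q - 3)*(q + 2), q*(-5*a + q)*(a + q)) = q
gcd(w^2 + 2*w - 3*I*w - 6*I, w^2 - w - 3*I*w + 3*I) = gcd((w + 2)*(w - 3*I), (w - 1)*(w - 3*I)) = w - 3*I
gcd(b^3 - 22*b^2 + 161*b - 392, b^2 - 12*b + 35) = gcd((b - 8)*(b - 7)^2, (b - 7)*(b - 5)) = b - 7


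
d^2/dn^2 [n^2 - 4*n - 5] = 2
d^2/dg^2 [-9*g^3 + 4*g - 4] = -54*g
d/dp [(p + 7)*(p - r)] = 2*p - r + 7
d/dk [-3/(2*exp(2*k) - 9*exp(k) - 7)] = (12*exp(k) - 27)*exp(k)/(-2*exp(2*k) + 9*exp(k) + 7)^2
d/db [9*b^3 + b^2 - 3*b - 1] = 27*b^2 + 2*b - 3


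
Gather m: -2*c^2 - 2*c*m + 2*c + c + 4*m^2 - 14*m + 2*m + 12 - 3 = -2*c^2 + 3*c + 4*m^2 + m*(-2*c - 12) + 9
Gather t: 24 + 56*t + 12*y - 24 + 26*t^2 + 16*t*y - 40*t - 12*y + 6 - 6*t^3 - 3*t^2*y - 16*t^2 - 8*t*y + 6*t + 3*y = -6*t^3 + t^2*(10 - 3*y) + t*(8*y + 22) + 3*y + 6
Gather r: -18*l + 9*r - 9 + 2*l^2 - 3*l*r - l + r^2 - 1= 2*l^2 - 19*l + r^2 + r*(9 - 3*l) - 10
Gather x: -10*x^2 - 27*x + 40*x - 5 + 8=-10*x^2 + 13*x + 3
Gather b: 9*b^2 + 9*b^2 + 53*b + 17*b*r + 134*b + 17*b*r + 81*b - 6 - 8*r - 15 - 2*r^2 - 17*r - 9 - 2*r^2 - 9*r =18*b^2 + b*(34*r + 268) - 4*r^2 - 34*r - 30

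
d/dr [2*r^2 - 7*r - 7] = 4*r - 7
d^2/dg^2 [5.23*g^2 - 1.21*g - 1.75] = 10.4600000000000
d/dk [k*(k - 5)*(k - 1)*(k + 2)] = 4*k^3 - 12*k^2 - 14*k + 10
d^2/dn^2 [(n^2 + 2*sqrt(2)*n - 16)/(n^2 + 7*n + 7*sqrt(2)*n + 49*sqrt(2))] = 2*(-5*sqrt(2)*n^3 - 7*n^3 - 147*sqrt(2)*n^2 - 48*n^2 - 924*n - 336*sqrt(2)*n - 2156*sqrt(2) + 1078)/(n^6 + 21*n^5 + 21*sqrt(2)*n^5 + 441*n^4 + 441*sqrt(2)*n^4 + 3773*sqrt(2)*n^3 + 6517*n^3 + 21609*sqrt(2)*n^2 + 43218*n^2 + 100842*n + 100842*sqrt(2)*n + 235298*sqrt(2))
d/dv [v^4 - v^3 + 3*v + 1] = 4*v^3 - 3*v^2 + 3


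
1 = 1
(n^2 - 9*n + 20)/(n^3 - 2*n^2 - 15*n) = (n - 4)/(n*(n + 3))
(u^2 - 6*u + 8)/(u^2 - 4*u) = (u - 2)/u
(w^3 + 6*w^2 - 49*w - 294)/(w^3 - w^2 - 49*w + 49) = (w + 6)/(w - 1)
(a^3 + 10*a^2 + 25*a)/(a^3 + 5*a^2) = (a + 5)/a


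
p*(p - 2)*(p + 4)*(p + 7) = p^4 + 9*p^3 + 6*p^2 - 56*p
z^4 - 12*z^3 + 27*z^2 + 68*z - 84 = (z - 7)*(z - 6)*(z - 1)*(z + 2)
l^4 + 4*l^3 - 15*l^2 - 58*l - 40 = (l - 4)*(l + 1)*(l + 2)*(l + 5)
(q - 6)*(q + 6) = q^2 - 36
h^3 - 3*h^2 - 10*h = h*(h - 5)*(h + 2)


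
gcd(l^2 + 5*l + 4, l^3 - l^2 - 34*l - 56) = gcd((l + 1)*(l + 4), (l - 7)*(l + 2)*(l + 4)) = l + 4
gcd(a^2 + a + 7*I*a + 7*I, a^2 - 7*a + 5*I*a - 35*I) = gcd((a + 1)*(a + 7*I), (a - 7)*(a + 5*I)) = 1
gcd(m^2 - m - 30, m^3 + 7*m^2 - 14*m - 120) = m + 5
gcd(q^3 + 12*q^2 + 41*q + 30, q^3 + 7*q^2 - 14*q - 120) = q^2 + 11*q + 30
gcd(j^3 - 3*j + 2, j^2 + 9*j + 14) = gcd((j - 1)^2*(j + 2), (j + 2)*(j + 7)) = j + 2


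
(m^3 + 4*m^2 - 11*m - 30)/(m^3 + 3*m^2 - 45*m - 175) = (m^2 - m - 6)/(m^2 - 2*m - 35)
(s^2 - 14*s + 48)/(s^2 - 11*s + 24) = (s - 6)/(s - 3)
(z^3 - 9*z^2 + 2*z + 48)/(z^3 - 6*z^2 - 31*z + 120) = (z + 2)/(z + 5)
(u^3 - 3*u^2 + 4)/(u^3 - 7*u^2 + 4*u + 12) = (u - 2)/(u - 6)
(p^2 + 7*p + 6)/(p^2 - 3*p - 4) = (p + 6)/(p - 4)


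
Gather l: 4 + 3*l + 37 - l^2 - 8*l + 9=-l^2 - 5*l + 50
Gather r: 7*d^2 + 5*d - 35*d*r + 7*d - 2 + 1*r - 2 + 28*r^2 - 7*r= 7*d^2 + 12*d + 28*r^2 + r*(-35*d - 6) - 4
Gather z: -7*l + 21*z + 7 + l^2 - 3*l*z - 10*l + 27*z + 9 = l^2 - 17*l + z*(48 - 3*l) + 16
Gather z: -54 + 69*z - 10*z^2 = -10*z^2 + 69*z - 54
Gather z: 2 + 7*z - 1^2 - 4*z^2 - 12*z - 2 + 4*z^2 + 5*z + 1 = 0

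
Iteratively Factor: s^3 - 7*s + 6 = (s + 3)*(s^2 - 3*s + 2) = (s - 1)*(s + 3)*(s - 2)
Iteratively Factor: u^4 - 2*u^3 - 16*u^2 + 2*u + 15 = (u - 1)*(u^3 - u^2 - 17*u - 15) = (u - 1)*(u + 3)*(u^2 - 4*u - 5) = (u - 5)*(u - 1)*(u + 3)*(u + 1)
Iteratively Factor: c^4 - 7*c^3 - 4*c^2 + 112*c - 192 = (c + 4)*(c^3 - 11*c^2 + 40*c - 48) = (c - 4)*(c + 4)*(c^2 - 7*c + 12) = (c - 4)^2*(c + 4)*(c - 3)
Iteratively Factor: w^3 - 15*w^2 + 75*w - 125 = (w - 5)*(w^2 - 10*w + 25) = (w - 5)^2*(w - 5)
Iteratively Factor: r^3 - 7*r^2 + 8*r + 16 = (r + 1)*(r^2 - 8*r + 16) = (r - 4)*(r + 1)*(r - 4)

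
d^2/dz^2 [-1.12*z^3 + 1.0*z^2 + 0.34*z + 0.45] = 2.0 - 6.72*z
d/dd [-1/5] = 0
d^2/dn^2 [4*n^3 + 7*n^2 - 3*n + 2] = 24*n + 14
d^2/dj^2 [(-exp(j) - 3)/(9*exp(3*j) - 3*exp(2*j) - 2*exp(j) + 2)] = (-324*exp(6*j) - 2106*exp(5*j) + 810*exp(4*j) + 240*exp(3*j) + 396*exp(2*j) - 88*exp(j) - 16)*exp(j)/(729*exp(9*j) - 729*exp(8*j) - 243*exp(7*j) + 783*exp(6*j) - 270*exp(5*j) - 198*exp(4*j) + 172*exp(3*j) - 12*exp(2*j) - 24*exp(j) + 8)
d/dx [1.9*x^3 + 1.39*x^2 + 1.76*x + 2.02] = 5.7*x^2 + 2.78*x + 1.76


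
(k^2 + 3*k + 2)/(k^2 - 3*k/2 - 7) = 2*(k + 1)/(2*k - 7)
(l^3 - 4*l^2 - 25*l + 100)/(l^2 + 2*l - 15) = (l^2 - 9*l + 20)/(l - 3)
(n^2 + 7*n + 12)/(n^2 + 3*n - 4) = (n + 3)/(n - 1)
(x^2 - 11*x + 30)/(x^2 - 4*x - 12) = (x - 5)/(x + 2)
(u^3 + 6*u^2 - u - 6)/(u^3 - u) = (u + 6)/u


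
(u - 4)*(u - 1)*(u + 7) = u^3 + 2*u^2 - 31*u + 28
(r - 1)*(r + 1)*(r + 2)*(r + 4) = r^4 + 6*r^3 + 7*r^2 - 6*r - 8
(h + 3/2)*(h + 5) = h^2 + 13*h/2 + 15/2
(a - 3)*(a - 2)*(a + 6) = a^3 + a^2 - 24*a + 36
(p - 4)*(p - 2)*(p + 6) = p^3 - 28*p + 48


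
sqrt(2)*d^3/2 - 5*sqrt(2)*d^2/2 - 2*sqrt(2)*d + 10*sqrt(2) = (d - 5)*(d - 2)*(sqrt(2)*d/2 + sqrt(2))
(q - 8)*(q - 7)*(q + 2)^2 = q^4 - 11*q^3 + 164*q + 224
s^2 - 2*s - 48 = (s - 8)*(s + 6)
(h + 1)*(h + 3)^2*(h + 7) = h^4 + 14*h^3 + 64*h^2 + 114*h + 63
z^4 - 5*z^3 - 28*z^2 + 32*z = z*(z - 8)*(z - 1)*(z + 4)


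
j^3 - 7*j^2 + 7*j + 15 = (j - 5)*(j - 3)*(j + 1)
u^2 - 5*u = u*(u - 5)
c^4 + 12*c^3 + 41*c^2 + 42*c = c*(c + 2)*(c + 3)*(c + 7)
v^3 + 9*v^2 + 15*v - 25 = (v - 1)*(v + 5)^2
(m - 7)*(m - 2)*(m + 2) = m^3 - 7*m^2 - 4*m + 28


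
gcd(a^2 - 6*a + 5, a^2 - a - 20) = a - 5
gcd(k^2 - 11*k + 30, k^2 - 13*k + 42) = k - 6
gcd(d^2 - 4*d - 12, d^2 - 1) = 1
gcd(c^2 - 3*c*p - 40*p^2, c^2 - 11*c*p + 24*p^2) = -c + 8*p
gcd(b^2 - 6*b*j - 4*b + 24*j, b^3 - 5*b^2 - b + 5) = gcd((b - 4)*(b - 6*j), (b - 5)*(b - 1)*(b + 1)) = 1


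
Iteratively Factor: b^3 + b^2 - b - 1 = (b + 1)*(b^2 - 1) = (b - 1)*(b + 1)*(b + 1)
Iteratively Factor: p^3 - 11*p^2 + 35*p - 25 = (p - 1)*(p^2 - 10*p + 25) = (p - 5)*(p - 1)*(p - 5)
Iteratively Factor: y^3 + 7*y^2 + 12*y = (y + 4)*(y^2 + 3*y) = (y + 3)*(y + 4)*(y)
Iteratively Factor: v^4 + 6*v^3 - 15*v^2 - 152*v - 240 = (v + 4)*(v^3 + 2*v^2 - 23*v - 60) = (v - 5)*(v + 4)*(v^2 + 7*v + 12) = (v - 5)*(v + 3)*(v + 4)*(v + 4)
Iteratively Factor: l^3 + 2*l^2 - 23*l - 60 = (l - 5)*(l^2 + 7*l + 12) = (l - 5)*(l + 4)*(l + 3)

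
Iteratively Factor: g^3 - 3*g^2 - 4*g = (g - 4)*(g^2 + g) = g*(g - 4)*(g + 1)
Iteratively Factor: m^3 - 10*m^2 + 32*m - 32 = (m - 2)*(m^2 - 8*m + 16) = (m - 4)*(m - 2)*(m - 4)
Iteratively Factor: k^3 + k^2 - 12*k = (k - 3)*(k^2 + 4*k) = (k - 3)*(k + 4)*(k)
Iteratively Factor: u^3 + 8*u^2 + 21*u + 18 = (u + 3)*(u^2 + 5*u + 6) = (u + 3)^2*(u + 2)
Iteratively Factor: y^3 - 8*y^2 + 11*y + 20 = (y - 5)*(y^2 - 3*y - 4) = (y - 5)*(y + 1)*(y - 4)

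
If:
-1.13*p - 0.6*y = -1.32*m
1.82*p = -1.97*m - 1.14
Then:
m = 0.235929566814303*y - 0.278319109862807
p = -0.255374311331965*y - 0.325116128335314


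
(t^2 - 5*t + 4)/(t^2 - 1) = (t - 4)/(t + 1)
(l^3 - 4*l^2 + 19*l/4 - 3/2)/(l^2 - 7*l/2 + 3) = l - 1/2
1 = 1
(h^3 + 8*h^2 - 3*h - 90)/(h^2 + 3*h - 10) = (h^2 + 3*h - 18)/(h - 2)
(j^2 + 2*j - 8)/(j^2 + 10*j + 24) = (j - 2)/(j + 6)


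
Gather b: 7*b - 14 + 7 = 7*b - 7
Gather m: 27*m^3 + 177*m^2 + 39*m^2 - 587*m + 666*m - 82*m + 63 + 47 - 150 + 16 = 27*m^3 + 216*m^2 - 3*m - 24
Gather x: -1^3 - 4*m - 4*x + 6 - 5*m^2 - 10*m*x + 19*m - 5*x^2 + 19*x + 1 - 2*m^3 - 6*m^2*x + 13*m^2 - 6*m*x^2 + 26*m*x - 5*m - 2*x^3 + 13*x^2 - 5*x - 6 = -2*m^3 + 8*m^2 + 10*m - 2*x^3 + x^2*(8 - 6*m) + x*(-6*m^2 + 16*m + 10)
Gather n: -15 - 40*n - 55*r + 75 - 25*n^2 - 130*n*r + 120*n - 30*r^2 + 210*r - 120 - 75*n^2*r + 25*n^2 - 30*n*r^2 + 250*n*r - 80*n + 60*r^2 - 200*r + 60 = -75*n^2*r + n*(-30*r^2 + 120*r) + 30*r^2 - 45*r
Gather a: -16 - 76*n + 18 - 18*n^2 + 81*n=-18*n^2 + 5*n + 2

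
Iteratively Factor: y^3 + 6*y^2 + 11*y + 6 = (y + 3)*(y^2 + 3*y + 2) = (y + 2)*(y + 3)*(y + 1)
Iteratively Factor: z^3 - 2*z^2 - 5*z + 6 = (z + 2)*(z^2 - 4*z + 3) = (z - 3)*(z + 2)*(z - 1)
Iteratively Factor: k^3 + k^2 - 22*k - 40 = (k + 4)*(k^2 - 3*k - 10) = (k - 5)*(k + 4)*(k + 2)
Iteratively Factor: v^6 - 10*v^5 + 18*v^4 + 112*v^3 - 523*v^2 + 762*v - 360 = (v - 5)*(v^5 - 5*v^4 - 7*v^3 + 77*v^2 - 138*v + 72) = (v - 5)*(v - 3)*(v^4 - 2*v^3 - 13*v^2 + 38*v - 24) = (v - 5)*(v - 3)*(v + 4)*(v^3 - 6*v^2 + 11*v - 6) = (v - 5)*(v - 3)*(v - 1)*(v + 4)*(v^2 - 5*v + 6) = (v - 5)*(v - 3)^2*(v - 1)*(v + 4)*(v - 2)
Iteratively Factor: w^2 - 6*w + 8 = (w - 4)*(w - 2)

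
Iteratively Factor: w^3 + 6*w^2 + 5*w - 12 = (w + 3)*(w^2 + 3*w - 4) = (w - 1)*(w + 3)*(w + 4)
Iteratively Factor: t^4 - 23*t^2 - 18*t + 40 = (t - 1)*(t^3 + t^2 - 22*t - 40) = (t - 1)*(t + 4)*(t^2 - 3*t - 10) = (t - 1)*(t + 2)*(t + 4)*(t - 5)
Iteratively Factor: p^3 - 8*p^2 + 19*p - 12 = (p - 1)*(p^2 - 7*p + 12) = (p - 3)*(p - 1)*(p - 4)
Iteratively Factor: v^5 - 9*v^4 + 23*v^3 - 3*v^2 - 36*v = (v + 1)*(v^4 - 10*v^3 + 33*v^2 - 36*v) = (v - 3)*(v + 1)*(v^3 - 7*v^2 + 12*v) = (v - 4)*(v - 3)*(v + 1)*(v^2 - 3*v) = v*(v - 4)*(v - 3)*(v + 1)*(v - 3)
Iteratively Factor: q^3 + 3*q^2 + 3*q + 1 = (q + 1)*(q^2 + 2*q + 1) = (q + 1)^2*(q + 1)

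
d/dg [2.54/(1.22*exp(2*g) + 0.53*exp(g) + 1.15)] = (-6.1976*exp(g) - 1.3462)*exp(g)/(1.22*exp(2*g) + 0.53*exp(g) + 1.15)^2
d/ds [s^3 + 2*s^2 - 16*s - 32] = 3*s^2 + 4*s - 16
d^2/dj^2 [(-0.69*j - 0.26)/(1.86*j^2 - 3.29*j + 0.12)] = (-(0.69*j + 0.26)*(3.72*j - 3.29)*(7.44*j - 6.58) + (7.7004*j - 3.573)*(1.86*j^2 - 3.29*j + 0.12))/(1.86*j^2 - 3.29*j + 0.12)^3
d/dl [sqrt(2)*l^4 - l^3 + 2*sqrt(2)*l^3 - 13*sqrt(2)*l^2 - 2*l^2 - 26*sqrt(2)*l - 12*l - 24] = 4*sqrt(2)*l^3 - 3*l^2 + 6*sqrt(2)*l^2 - 26*sqrt(2)*l - 4*l - 26*sqrt(2) - 12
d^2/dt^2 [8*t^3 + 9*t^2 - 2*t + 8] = 48*t + 18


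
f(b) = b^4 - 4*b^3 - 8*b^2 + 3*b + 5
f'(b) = 4*b^3 - 12*b^2 - 16*b + 3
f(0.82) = 0.33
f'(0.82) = -15.98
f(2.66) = -68.85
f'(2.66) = -49.18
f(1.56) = -19.05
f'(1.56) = -35.98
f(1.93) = -33.89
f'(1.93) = -43.82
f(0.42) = 4.58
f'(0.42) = -5.54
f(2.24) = -48.20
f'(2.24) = -48.09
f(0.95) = -1.98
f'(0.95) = -19.60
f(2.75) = -73.25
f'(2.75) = -48.56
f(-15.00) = 62285.00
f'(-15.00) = -15957.00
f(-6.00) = 1859.00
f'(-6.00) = -1197.00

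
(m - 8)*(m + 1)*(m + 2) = m^3 - 5*m^2 - 22*m - 16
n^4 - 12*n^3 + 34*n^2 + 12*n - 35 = (n - 7)*(n - 5)*(n - 1)*(n + 1)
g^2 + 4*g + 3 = (g + 1)*(g + 3)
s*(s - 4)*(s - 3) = s^3 - 7*s^2 + 12*s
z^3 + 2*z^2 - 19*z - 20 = (z - 4)*(z + 1)*(z + 5)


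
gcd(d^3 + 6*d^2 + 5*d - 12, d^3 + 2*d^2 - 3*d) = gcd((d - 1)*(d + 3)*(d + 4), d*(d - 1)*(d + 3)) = d^2 + 2*d - 3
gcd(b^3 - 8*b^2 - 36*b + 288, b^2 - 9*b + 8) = b - 8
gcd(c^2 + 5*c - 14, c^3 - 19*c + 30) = c - 2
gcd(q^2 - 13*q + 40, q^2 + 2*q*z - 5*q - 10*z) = q - 5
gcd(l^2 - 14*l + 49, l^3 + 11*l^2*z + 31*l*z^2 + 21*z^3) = 1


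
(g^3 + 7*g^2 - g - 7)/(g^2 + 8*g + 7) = g - 1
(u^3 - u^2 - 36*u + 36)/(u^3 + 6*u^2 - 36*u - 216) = (u - 1)/(u + 6)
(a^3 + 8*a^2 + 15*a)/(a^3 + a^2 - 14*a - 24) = a*(a + 5)/(a^2 - 2*a - 8)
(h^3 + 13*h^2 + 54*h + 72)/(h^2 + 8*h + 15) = (h^2 + 10*h + 24)/(h + 5)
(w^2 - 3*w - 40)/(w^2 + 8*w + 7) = (w^2 - 3*w - 40)/(w^2 + 8*w + 7)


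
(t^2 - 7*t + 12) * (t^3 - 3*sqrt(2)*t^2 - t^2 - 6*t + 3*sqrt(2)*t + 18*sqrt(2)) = t^5 - 8*t^4 - 3*sqrt(2)*t^4 + 13*t^3 + 24*sqrt(2)*t^3 - 39*sqrt(2)*t^2 + 30*t^2 - 90*sqrt(2)*t - 72*t + 216*sqrt(2)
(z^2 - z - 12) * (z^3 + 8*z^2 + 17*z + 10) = z^5 + 7*z^4 - 3*z^3 - 103*z^2 - 214*z - 120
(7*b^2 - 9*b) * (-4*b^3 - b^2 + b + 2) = -28*b^5 + 29*b^4 + 16*b^3 + 5*b^2 - 18*b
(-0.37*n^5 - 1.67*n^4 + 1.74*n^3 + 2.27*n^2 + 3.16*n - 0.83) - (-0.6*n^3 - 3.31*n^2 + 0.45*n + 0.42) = -0.37*n^5 - 1.67*n^4 + 2.34*n^3 + 5.58*n^2 + 2.71*n - 1.25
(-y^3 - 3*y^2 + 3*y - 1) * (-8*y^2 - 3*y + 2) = 8*y^5 + 27*y^4 - 17*y^3 - 7*y^2 + 9*y - 2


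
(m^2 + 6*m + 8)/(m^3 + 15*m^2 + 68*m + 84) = (m + 4)/(m^2 + 13*m + 42)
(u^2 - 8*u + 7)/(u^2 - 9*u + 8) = (u - 7)/(u - 8)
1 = 1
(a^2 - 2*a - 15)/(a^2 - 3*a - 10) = (a + 3)/(a + 2)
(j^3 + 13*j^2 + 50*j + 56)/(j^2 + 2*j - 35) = (j^2 + 6*j + 8)/(j - 5)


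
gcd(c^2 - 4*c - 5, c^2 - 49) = 1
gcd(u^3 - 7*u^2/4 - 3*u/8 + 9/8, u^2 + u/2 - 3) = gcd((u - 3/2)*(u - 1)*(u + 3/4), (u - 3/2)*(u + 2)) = u - 3/2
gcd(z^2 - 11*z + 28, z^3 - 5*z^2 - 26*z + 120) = z - 4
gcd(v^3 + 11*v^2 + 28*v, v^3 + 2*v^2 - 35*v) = v^2 + 7*v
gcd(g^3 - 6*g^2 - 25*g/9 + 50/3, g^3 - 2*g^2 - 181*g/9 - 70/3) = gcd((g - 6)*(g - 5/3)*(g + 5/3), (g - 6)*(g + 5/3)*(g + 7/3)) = g^2 - 13*g/3 - 10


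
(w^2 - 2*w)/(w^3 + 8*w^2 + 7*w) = (w - 2)/(w^2 + 8*w + 7)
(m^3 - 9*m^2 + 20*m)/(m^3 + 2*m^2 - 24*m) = (m - 5)/(m + 6)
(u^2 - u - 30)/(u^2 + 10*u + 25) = (u - 6)/(u + 5)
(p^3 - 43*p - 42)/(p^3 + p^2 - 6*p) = (p^3 - 43*p - 42)/(p*(p^2 + p - 6))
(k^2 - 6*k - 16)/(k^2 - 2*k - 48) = (k + 2)/(k + 6)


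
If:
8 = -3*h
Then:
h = -8/3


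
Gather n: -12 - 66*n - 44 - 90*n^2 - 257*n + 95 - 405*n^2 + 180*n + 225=-495*n^2 - 143*n + 264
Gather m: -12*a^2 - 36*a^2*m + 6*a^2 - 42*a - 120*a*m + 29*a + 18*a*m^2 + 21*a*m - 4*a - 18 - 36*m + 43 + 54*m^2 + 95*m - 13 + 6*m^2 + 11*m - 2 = -6*a^2 - 17*a + m^2*(18*a + 60) + m*(-36*a^2 - 99*a + 70) + 10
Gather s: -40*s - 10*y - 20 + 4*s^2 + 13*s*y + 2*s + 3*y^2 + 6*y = 4*s^2 + s*(13*y - 38) + 3*y^2 - 4*y - 20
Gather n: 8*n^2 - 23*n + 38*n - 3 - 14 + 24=8*n^2 + 15*n + 7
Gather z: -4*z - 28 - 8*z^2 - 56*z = -8*z^2 - 60*z - 28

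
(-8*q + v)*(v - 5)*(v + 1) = -8*q*v^2 + 32*q*v + 40*q + v^3 - 4*v^2 - 5*v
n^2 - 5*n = n*(n - 5)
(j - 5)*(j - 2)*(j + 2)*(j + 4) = j^4 - j^3 - 24*j^2 + 4*j + 80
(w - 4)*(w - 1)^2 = w^3 - 6*w^2 + 9*w - 4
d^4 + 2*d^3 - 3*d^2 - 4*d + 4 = (d - 1)^2*(d + 2)^2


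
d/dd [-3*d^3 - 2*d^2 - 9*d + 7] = -9*d^2 - 4*d - 9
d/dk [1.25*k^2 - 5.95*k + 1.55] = 2.5*k - 5.95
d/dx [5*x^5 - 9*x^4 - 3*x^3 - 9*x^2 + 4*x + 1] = 25*x^4 - 36*x^3 - 9*x^2 - 18*x + 4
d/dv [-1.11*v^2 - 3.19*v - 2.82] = -2.22*v - 3.19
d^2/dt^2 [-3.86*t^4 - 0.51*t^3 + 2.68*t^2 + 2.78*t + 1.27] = -46.32*t^2 - 3.06*t + 5.36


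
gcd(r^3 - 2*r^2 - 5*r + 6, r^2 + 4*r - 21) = r - 3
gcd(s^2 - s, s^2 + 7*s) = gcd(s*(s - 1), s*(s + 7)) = s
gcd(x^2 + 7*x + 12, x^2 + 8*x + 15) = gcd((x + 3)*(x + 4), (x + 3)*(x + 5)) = x + 3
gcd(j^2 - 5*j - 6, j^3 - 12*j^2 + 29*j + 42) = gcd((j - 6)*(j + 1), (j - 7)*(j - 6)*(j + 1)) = j^2 - 5*j - 6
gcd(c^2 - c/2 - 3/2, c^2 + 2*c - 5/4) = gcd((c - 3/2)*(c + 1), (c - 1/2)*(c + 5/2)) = 1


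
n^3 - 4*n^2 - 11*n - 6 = (n - 6)*(n + 1)^2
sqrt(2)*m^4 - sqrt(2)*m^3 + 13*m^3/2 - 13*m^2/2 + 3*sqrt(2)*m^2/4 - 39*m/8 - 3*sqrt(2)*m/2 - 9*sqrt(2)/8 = (m - 3/2)*(m + 1/2)*(m + 3*sqrt(2))*(sqrt(2)*m + 1/2)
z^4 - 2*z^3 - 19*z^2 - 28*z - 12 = (z - 6)*(z + 1)^2*(z + 2)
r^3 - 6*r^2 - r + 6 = (r - 6)*(r - 1)*(r + 1)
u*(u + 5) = u^2 + 5*u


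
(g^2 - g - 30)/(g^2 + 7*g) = (g^2 - g - 30)/(g*(g + 7))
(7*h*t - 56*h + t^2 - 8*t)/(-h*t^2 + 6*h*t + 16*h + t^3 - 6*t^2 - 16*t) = (7*h + t)/(-h*t - 2*h + t^2 + 2*t)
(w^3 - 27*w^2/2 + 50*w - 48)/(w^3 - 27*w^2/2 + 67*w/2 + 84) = (2*w^2 - 11*w + 12)/(2*w^2 - 11*w - 21)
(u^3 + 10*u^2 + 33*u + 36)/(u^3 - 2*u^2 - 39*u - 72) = (u + 4)/(u - 8)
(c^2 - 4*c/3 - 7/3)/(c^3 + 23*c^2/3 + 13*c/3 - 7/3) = (3*c - 7)/(3*c^2 + 20*c - 7)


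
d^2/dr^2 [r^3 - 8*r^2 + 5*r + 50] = 6*r - 16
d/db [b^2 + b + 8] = 2*b + 1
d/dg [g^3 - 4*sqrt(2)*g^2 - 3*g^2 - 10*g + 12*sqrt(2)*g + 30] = 3*g^2 - 8*sqrt(2)*g - 6*g - 10 + 12*sqrt(2)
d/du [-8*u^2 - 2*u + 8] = -16*u - 2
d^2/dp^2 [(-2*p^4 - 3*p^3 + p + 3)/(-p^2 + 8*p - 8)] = 2*(2*p^6 - 48*p^5 + 432*p^4 - 857*p^3 + 183*p^2 + 672*p - 232)/(p^6 - 24*p^5 + 216*p^4 - 896*p^3 + 1728*p^2 - 1536*p + 512)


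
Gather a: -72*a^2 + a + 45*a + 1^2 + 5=-72*a^2 + 46*a + 6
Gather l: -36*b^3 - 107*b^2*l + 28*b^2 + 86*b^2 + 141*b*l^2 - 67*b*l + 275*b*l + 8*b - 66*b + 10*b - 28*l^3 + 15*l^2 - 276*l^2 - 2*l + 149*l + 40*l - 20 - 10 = -36*b^3 + 114*b^2 - 48*b - 28*l^3 + l^2*(141*b - 261) + l*(-107*b^2 + 208*b + 187) - 30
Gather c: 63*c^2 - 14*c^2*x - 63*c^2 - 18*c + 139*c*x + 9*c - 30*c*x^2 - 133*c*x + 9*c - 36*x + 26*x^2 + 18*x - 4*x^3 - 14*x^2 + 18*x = -14*c^2*x + c*(-30*x^2 + 6*x) - 4*x^3 + 12*x^2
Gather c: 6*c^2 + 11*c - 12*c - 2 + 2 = 6*c^2 - c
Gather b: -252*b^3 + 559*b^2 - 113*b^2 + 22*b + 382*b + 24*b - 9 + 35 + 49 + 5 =-252*b^3 + 446*b^2 + 428*b + 80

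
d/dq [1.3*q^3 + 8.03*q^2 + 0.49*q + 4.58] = 3.9*q^2 + 16.06*q + 0.49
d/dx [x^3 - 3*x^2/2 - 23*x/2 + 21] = 3*x^2 - 3*x - 23/2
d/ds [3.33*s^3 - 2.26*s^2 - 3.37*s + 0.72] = 9.99*s^2 - 4.52*s - 3.37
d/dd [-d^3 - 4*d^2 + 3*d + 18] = -3*d^2 - 8*d + 3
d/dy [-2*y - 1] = -2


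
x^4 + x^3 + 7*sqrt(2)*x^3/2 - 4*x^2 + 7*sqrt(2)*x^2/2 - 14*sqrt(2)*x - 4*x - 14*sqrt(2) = (x - 2)*(x + 1)*(x + 2)*(x + 7*sqrt(2)/2)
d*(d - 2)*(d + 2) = d^3 - 4*d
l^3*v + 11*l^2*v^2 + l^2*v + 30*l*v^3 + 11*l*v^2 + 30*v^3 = (l + 5*v)*(l + 6*v)*(l*v + v)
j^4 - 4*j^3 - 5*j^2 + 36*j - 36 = (j - 3)*(j - 2)^2*(j + 3)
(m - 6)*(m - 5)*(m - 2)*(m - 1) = m^4 - 14*m^3 + 65*m^2 - 112*m + 60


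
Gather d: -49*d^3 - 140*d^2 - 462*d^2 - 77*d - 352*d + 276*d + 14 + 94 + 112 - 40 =-49*d^3 - 602*d^2 - 153*d + 180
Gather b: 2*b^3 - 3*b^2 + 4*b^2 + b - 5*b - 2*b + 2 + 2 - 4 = 2*b^3 + b^2 - 6*b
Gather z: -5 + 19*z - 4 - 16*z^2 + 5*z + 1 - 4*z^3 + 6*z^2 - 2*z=-4*z^3 - 10*z^2 + 22*z - 8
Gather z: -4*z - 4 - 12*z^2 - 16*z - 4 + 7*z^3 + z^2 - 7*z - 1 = 7*z^3 - 11*z^2 - 27*z - 9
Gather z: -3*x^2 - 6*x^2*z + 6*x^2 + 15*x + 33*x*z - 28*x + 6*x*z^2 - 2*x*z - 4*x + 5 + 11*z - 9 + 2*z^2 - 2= 3*x^2 - 17*x + z^2*(6*x + 2) + z*(-6*x^2 + 31*x + 11) - 6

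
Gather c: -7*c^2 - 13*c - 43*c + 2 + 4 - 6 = -7*c^2 - 56*c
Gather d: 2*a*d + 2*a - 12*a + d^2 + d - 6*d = -10*a + d^2 + d*(2*a - 5)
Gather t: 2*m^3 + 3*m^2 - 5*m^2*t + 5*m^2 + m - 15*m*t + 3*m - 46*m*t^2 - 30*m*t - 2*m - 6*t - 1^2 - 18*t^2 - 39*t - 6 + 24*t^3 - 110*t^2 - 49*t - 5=2*m^3 + 8*m^2 + 2*m + 24*t^3 + t^2*(-46*m - 128) + t*(-5*m^2 - 45*m - 94) - 12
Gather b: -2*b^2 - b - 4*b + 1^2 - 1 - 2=-2*b^2 - 5*b - 2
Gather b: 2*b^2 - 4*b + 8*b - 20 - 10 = 2*b^2 + 4*b - 30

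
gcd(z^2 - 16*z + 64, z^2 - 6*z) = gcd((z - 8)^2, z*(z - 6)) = 1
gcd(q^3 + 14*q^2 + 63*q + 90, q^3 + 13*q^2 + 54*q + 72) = q^2 + 9*q + 18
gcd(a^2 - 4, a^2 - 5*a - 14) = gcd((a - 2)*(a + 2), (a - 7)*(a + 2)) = a + 2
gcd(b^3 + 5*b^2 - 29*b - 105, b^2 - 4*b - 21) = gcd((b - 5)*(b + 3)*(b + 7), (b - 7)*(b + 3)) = b + 3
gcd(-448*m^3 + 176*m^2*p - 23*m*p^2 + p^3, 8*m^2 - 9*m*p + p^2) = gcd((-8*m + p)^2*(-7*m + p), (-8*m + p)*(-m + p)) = -8*m + p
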